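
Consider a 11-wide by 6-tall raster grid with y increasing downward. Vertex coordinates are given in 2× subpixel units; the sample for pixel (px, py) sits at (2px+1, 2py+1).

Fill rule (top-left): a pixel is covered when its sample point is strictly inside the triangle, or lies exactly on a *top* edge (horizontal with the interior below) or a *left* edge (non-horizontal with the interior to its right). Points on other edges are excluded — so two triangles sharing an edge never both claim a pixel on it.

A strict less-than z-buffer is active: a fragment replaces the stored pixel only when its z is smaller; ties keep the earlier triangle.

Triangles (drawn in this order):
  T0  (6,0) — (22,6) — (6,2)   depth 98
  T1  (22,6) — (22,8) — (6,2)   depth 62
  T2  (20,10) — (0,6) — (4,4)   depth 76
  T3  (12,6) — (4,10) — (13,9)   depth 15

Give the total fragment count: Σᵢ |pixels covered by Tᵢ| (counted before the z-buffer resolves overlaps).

T0:
  2·area = 32
  edge (6, 0)→(22, 6): d=(16,6) right/bottom  bias=-1
  edge (22, 6)→(6, 2): d=(-16,-4) top-left  bias=+0
  edge (6, 2)→(6, 0): d=(0,-2) top-left  bias=+0
    (3,0)@(7, 1): e=[10,20,2] → █
    (4,0)@(9, 1): e=[-2,28,6] → ·
    (3,1)@(7, 3): e=[42,-12,2] → ·
    (5,1)@(11, 3): e=[18,4,10] → █
    (6,1)@(13, 3): e=[6,12,14] → █
    (7,1)@(15, 3): e=[-6,20,18] → ·
    (5,2)@(11, 5): e=[50,-28,10] → ·
    (6,2)@(13, 5): e=[38,-20,14] → ·
    (9,2)@(19, 5): e=[2,4,26] → █
    (10,2)@(21, 5): e=[-10,12,30] → ·
    (9,3)@(19, 7): e=[34,-28,26] → ·
  covered (4 px):
    · · · █ · · · · · · ·
    · · · · · █ █ · · · ·
    · · · · · · · · · █ ·
    · · · · · · · · · · ·
    · · · · · · · · · · ·
    · · · · · · · · · · ·
T1:
  2·area = 32
  edge (22, 6)→(22, 8): d=(0,2) right/bottom  bias=-1
  edge (22, 8)→(6, 2): d=(-16,-6) top-left  bias=+0
  edge (6, 2)→(22, 6): d=(16,4) right/bottom  bias=-1
    (4,1)@(9, 3): e=[26,2,4] → █
    (5,1)@(11, 3): e=[22,14,-4] → ·
    (4,2)@(9, 5): e=[26,-30,36] → ·
    (7,2)@(15, 5): e=[14,6,12] → █
    (8,2)@(17, 5): e=[10,18,4] → █
    (9,2)@(19, 5): e=[6,30,-4] → ·
    (7,3)@(15, 7): e=[14,-26,44] → ·
    (8,3)@(17, 7): e=[10,-14,36] → ·
    (10,3)@(21, 7): e=[2,10,20] → █
    (10,4)@(21, 9): e=[2,-22,52] → ·
  covered (4 px):
    · · · · · · · · · · ·
    · · · · █ · · · · · ·
    · · · · · · · █ █ · ·
    · · · · · · · · · · █
    · · · · · · · · · · ·
    · · · · · · · · · · ·
T2:
  2·area = 56
  edge (20, 10)→(0, 6): d=(-20,-4) top-left  bias=+0
  edge (0, 6)→(4, 4): d=(4,-2) top-left  bias=+0
  edge (4, 4)→(20, 10): d=(16,6) right/bottom  bias=-1
    (1,2)@(3, 5): e=[32,2,22] → █
    (2,2)@(5, 5): e=[40,6,10] → █
    (3,2)@(7, 5): e=[48,10,-2] → ·
    (1,3)@(3, 7): e=[-8,10,54] → ·
    (2,3)@(5, 7): e=[0,14,42] → █  [on edge]
    (3,3)@(7, 7): e=[8,18,30] → █
    (4,3)@(9, 7): e=[16,22,18] → █
    (5,3)@(11, 7): e=[24,26,6] → █
    (6,3)@(13, 7): e=[32,30,-6] → ·
    (2,4)@(5, 9): e=[-40,22,74] → ·
    (3,4)@(7, 9): e=[-32,26,62] → ·
    (4,4)@(9, 9): e=[-24,30,50] → ·
    (7,4)@(15, 9): e=[0,42,14] → █  [on edge]
  covered (8 px):
    · · · · · · · · · · ·
    · · · · · · · · · · ·
    · █ █ · · · · · · · ·
    · · █ █ █ █ · · · · ·
    · · · · · · · █ █ · ·
    · · · · · · · · · · ·
T3:
  2·area = 28  (B↔C swapped to make it positive)
  edge (12, 6)→(13, 9): d=(1,3) right/bottom  bias=-1
  edge (13, 9)→(4, 10): d=(-9,1) right/bottom  bias=-1
  edge (4, 10)→(12, 6): d=(8,-4) top-left  bias=+0
    (5,1)@(11, 3): e=[0,56,-28] → ·  [on edge]
    (5,3)@(11, 7): e=[4,20,4] → █
    (6,3)@(13, 7): e=[-2,18,12] → ·
    (3,4)@(7, 9): e=[18,6,4] → █
    (4,4)@(9, 9): e=[12,4,12] → █
    (6,4)@(13, 9): e=[0,0,28] → ·  [on edge]
    (3,5)@(7, 11): e=[20,-12,20] → ·
    (4,5)@(9, 11): e=[14,-14,28] → ·
    (5,5)@(11, 11): e=[8,-16,36] → ·
  covered (4 px):
    · · · · · · · · · · ·
    · · · · · · · · · · ·
    · · · · · · · · · · ·
    · · · · · █ · · · · ·
    · · · █ █ █ · · · · ·
    · · · · · · · · · · ·

Final: 20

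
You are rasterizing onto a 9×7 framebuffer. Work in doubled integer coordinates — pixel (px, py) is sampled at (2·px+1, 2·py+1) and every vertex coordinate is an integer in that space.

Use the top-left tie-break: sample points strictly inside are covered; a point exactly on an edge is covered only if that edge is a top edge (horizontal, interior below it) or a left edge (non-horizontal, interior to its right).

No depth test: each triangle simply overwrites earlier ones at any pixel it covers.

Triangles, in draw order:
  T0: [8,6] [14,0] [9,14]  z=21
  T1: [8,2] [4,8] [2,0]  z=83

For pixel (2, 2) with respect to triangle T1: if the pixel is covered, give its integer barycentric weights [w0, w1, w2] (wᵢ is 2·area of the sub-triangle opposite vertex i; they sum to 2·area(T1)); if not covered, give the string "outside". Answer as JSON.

T0:
  2·area = 54
  edge (8, 6)→(14, 0): d=(6,-6) top-left  bias=+0
  edge (14, 0)→(9, 14): d=(-5,14) right/bottom  bias=-1
  edge (9, 14)→(8, 6): d=(-1,-8) top-left  bias=+0
    (6,0)@(13, 1): e=[0,9,45] → X  [on edge]
    (7,0)@(15, 1): e=[12,-19,61] → .
    (5,1)@(11, 3): e=[0,27,27] → X  [on edge]
    (6,1)@(13, 3): e=[12,-1,43] → .
    (4,2)@(9, 5): e=[0,45,9] → X  [on edge]
    (6,2)@(13, 5): e=[24,-11,41] → .
    (3,3)@(7, 7): e=[0,63,-9] → .  [on edge]
    (4,3)@(9, 7): e=[12,35,7] → X
    (6,3)@(13, 7): e=[36,-21,39] → .
    (2,4)@(5, 9): e=[0,81,-27] → .  [on edge]
    (4,4)@(9, 9): e=[24,25,5] → X
    (5,4)@(11, 9): e=[36,-3,21] → .
    (1,5)@(3, 11): e=[0,99,-45] → .  [on edge]
    (0,6)@(1, 13): e=[0,117,-63] → .  [on edge]
  covered (9 px):
    . . . . . . X . .
    . . . . . X . . .
    . . . . X X . . .
    . . . . X X . . .
    . . . . X . . . .
    . . . . X . . . .
    . . . . X . . . .
T1:
  2·area = 44
  edge (8, 2)→(4, 8): d=(-4,6) right/bottom  bias=-1
  edge (4, 8)→(2, 0): d=(-2,-8) top-left  bias=+0
  edge (2, 0)→(8, 2): d=(6,2) right/bottom  bias=-1
    (1,0)@(3, 1): e=[34,6,4] → X
    (2,0)@(5, 1): e=[22,22,0] → .  [on edge]
    (1,1)@(3, 3): e=[26,2,16] → X
    (2,1)@(5, 3): e=[14,18,12] → X
    (3,1)@(7, 3): e=[2,34,8] → X
    (4,1)@(9, 3): e=[-10,50,4] → .
    (5,1)@(11, 3): e=[-22,66,0] → .  [on edge]
    (1,2)@(3, 5): e=[18,-2,28] → .
    (2,2)@(5, 5): e=[6,14,24] → X
    (3,2)@(7, 5): e=[-6,30,20] → .
    (8,2)@(17, 5): e=[-66,110,0] → .  [on edge]
    (2,3)@(5, 7): e=[-2,10,36] → .
  covered (5 px):
    . X . . . . . . .
    . X X X . . . . .
    . . X . . . . . .
    . . . . . . . . .
    . . . . . . . . .
    . . . . . . . . .
    . . . . . . . . .

Result: [14,24,6]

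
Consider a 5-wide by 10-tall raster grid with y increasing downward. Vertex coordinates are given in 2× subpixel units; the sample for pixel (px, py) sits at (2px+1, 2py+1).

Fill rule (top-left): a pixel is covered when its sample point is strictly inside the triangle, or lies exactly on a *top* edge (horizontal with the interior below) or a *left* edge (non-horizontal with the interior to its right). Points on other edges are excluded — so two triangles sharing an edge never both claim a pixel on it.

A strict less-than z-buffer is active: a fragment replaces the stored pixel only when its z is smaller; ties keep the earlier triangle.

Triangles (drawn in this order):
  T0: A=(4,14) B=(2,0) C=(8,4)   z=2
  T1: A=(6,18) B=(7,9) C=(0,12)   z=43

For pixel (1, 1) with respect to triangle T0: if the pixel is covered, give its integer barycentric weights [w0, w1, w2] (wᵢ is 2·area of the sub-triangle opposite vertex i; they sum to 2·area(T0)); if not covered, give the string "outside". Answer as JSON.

T0:
  2·area = 76
  edge (4, 14)→(2, 0): d=(-2,-14) top-left  bias=+0
  edge (2, 0)→(8, 4): d=(6,4) right/bottom  bias=-1
  edge (8, 4)→(4, 14): d=(-4,10) right/bottom  bias=-1
    (1,0)@(3, 1): e=[12,2,62] → X
    (2,0)@(5, 1): e=[40,-6,42] → .
    (1,1)@(3, 3): e=[8,14,54] → X
    (2,1)@(5, 3): e=[36,6,34] → X
    (3,1)@(7, 3): e=[64,-2,14] → .
    (1,2)@(3, 5): e=[4,26,46] → X
    (3,2)@(7, 5): e=[60,10,6] → X
    (4,2)@(9, 5): e=[88,2,-14] → .
    (1,3)@(3, 7): e=[0,38,38] → X  [on edge]
    (3,3)@(7, 7): e=[56,22,-2] → .
    (1,4)@(3, 9): e=[-4,50,30] → .
    (2,4)@(5, 9): e=[24,42,10] → X
  covered (10 px):
    . X . . .
    . X X . .
    . X X X .
    . X X . .
    . . X . .
    . . X . .
    . . . . .
    . . . . .
    . . . . .
    . . . . .
T1:
  2·area = 60  (B↔C swapped to make it positive)
  edge (6, 18)→(0, 12): d=(-6,-6) top-left  bias=+0
  edge (0, 12)→(7, 9): d=(7,-3) top-left  bias=+0
  edge (7, 9)→(6, 18): d=(-1,9) right/bottom  bias=-1
    (3,4)@(7, 9): e=[60,0,0] → .  [on edge]
    (1,5)@(3, 11): e=[24,2,34] → X
    (2,5)@(5, 11): e=[36,8,16] → X
    (3,5)@(7, 11): e=[48,14,-2] → .
    (0,6)@(1, 13): e=[0,10,50] → X  [on edge]
    (3,6)@(7, 13): e=[36,28,-4] → .
    (0,7)@(1, 15): e=[-12,24,48] → .
    (1,7)@(3, 15): e=[0,30,30] → X  [on edge]
    (3,7)@(7, 15): e=[24,42,-6] → .
    (1,8)@(3, 17): e=[-12,44,28] → .
    (2,8)@(5, 17): e=[0,50,10] → X  [on edge]
    (3,8)@(7, 17): e=[12,56,-8] → .
    (3,9)@(7, 19): e=[0,70,-10] → .  [on edge]
  covered (8 px):
    . . . . .
    . . . . .
    . . . . .
    . . . . .
    . . . . .
    . X X . .
    X X X . .
    . X X . .
    . . X . .
    . . . . .

Answer: [14,54,8]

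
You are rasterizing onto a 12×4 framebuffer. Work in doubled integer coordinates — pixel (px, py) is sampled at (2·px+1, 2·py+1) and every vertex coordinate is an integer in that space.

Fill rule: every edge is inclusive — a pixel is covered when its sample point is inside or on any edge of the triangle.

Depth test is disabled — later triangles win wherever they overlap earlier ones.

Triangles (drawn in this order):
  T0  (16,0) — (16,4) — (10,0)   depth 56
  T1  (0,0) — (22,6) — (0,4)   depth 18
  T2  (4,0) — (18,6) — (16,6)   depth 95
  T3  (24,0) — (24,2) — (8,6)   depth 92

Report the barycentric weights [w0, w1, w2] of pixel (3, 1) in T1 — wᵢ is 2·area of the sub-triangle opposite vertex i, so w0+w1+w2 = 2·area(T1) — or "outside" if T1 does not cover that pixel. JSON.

T0:
  2·area = 24
  edge (16, 0)→(16, 4): d=(0,4) inclusive
  edge (16, 4)→(10, 0): d=(-6,-4) inclusive
  edge (10, 0)→(16, 0): d=(6,0) inclusive
    (6,0)@(13, 1): e=[12,6,6] → X
    (7,0)@(15, 1): e=[4,14,6] → X
    (8,0)@(17, 1): e=[-4,22,6] → .
    (6,1)@(13, 3): e=[12,-6,18] → .
    (7,1)@(15, 3): e=[4,2,18] → X
    (8,1)@(17, 3): e=[-4,10,18] → .
    (7,2)@(15, 5): e=[4,-10,30] → .
  covered (3 px):
    . . . . . . X X . . . .
    . . . . . . . X . . . .
    . . . . . . . . . . . .
    . . . . . . . . . . . .
T1:
  2·area = 88
  edge (0, 0)→(22, 6): d=(22,6) inclusive
  edge (22, 6)→(0, 4): d=(-22,-2) inclusive
  edge (0, 4)→(0, 0): d=(0,-4) inclusive
    (0,0)@(1, 1): e=[16,68,4] → X
    (1,0)@(3, 1): e=[4,72,12] → X
    (2,0)@(5, 1): e=[-8,76,20] → .
    (0,1)@(1, 3): e=[60,24,4] → X
    (2,1)@(5, 3): e=[36,32,20] → X
    (3,1)@(7, 3): e=[24,36,28] → X
    (4,1)@(9, 3): e=[12,40,36] → X
    (5,1)@(11, 3): e=[0,44,44] → X  [on edge]
    (6,1)@(13, 3): e=[-12,48,52] → .
    (0,2)@(1, 5): e=[104,-20,4] → .
    (1,2)@(3, 5): e=[92,-16,12] → .
    (2,2)@(5, 5): e=[80,-12,20] → .
    (5,2)@(11, 5): e=[44,0,44] → X  [on edge]
  covered (12 px):
    X X . . . . . . . . . .
    X X X X X X . . . . . .
    . . . . . X X X X . . .
    . . . . . . . . . . . .
T2:
  2·area = 12
  edge (4, 0)→(18, 6): d=(14,6) inclusive
  edge (18, 6)→(16, 6): d=(-2,0) inclusive
  edge (16, 6)→(4, 0): d=(-12,-6) inclusive
    (5,1)@(11, 3): e=[0,6,6] → X  [on edge]
    (6,1)@(13, 3): e=[-12,6,18] → .
    (5,2)@(11, 5): e=[28,2,-18] → .
    (7,2)@(15, 5): e=[4,2,6] → X
    (8,2)@(17, 5): e=[-8,2,18] → .
    (7,3)@(15, 7): e=[32,-2,-18] → .
  covered (2 px):
    . . . . . . . . . . . .
    . . . . . X . . . . . .
    . . . . . . . X . . . .
    . . . . . . . . . . . .
T3:
  2·area = 32
  edge (24, 0)→(24, 2): d=(0,2) inclusive
  edge (24, 2)→(8, 6): d=(-16,4) inclusive
  edge (8, 6)→(24, 0): d=(16,-6) inclusive
    (11,0)@(23, 1): e=[2,20,10] → X
    (8,1)@(17, 3): e=[14,12,6] → X
    (9,1)@(19, 3): e=[10,4,18] → X
    (10,1)@(21, 3): e=[6,-4,30] → .
    (11,1)@(23, 3): e=[2,-12,42] → .
    (5,2)@(11, 5): e=[26,4,2] → X
    (6,2)@(13, 5): e=[22,-4,14] → .
    (8,2)@(17, 5): e=[14,-20,38] → .
    (9,2)@(19, 5): e=[10,-28,50] → .
    (5,3)@(11, 7): e=[26,-28,34] → .
  covered (4 px):
    . . . . . . . . . . . X
    . . . . . . . . X X . .
    . . . . . X . . . . . .
    . . . . . . . . . . . .

Final: [36,28,24]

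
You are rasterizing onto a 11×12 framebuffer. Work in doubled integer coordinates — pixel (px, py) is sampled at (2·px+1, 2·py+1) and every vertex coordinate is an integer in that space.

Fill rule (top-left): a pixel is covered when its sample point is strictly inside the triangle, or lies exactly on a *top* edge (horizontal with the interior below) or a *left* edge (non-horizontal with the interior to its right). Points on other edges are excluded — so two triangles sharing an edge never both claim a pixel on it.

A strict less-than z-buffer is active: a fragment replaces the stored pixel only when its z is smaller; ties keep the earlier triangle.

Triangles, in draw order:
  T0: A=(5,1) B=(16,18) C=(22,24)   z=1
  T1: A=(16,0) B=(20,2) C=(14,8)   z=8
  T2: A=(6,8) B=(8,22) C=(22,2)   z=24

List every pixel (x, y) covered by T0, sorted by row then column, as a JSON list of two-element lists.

T0:
  2·area = 36  (B↔C swapped to make it positive)
  edge (5, 1)→(22, 24): d=(17,23) right/bottom  bias=-1
  edge (22, 24)→(16, 18): d=(-6,-6) top-left  bias=+0
  edge (16, 18)→(5, 1): d=(-11,-17) top-left  bias=+0
    (2,0)@(5, 1): e=[0,36,0] → .  [on edge]
    (0,1)@(1, 3): e=[126,0,-90] → .  [on edge]
    (1,2)@(3, 5): e=[114,0,-78] → .  [on edge]
    (2,3)@(5, 7): e=[102,0,-66] → .  [on edge]
    (4,3)@(9, 7): e=[10,24,2] → X
    (5,3)@(11, 7): e=[-36,36,36] → .
    (3,4)@(7, 9): e=[90,0,-54] → .  [on edge]
    (4,4)@(9, 9): e=[44,12,-20] → .
    (4,5)@(9, 11): e=[78,0,-42] → .  [on edge]
    (5,6)@(11, 13): e=[66,0,-30] → .  [on edge]
    (6,6)@(13, 13): e=[20,12,4] → X
    (7,6)@(15, 13): e=[-26,24,38] → .
    (6,7)@(13, 15): e=[54,0,-18] → .  [on edge]
    (7,8)@(15, 17): e=[42,0,-6] → .  [on edge]
    (8,9)@(17, 19): e=[30,0,6] → X  [on edge]
    (9,10)@(19, 21): e=[18,0,18] → X  [on edge]
    (10,11)@(21, 23): e=[6,0,30] → X  [on edge]
  covered (6 px):
    . . . . . . . . . . .
    . . . . . . . . . . .
    . . . . . . . . . . .
    . . . . X . . . . . .
    . . . . . . . . . . .
    . . . . . . . . . . .
    . . . . . . X . . . .
    . . . . . . . X . . .
    . . . . . . . . . . .
    . . . . . . . . X . .
    . . . . . . . . . X .
    . . . . . . . . . . X
T1:
  2·area = 36
  edge (16, 0)→(20, 2): d=(4,2) right/bottom  bias=-1
  edge (20, 2)→(14, 8): d=(-6,6) right/bottom  bias=-1
  edge (14, 8)→(16, 0): d=(2,-8) top-left  bias=+0
    (8,0)@(17, 1): e=[2,24,10] → X
    (9,0)@(19, 1): e=[-2,12,26] → .
    (10,0)@(21, 1): e=[-6,0,42] → .  [on edge]
    (8,1)@(17, 3): e=[10,12,14] → X
    (9,1)@(19, 3): e=[6,0,30] → .  [on edge]
    (7,2)@(15, 5): e=[22,12,2] → X
    (8,2)@(17, 5): e=[18,0,18] → .  [on edge]
    (7,3)@(15, 7): e=[30,0,6] → .  [on edge]
    (6,4)@(13, 9): e=[42,0,-6] → .  [on edge]
    (5,5)@(11, 11): e=[54,0,-18] → .  [on edge]
    (4,6)@(9, 13): e=[66,0,-30] → .  [on edge]
    (3,7)@(7, 15): e=[78,0,-42] → .  [on edge]
    (2,8)@(5, 17): e=[90,0,-54] → .  [on edge]
    (1,9)@(3, 19): e=[102,0,-66] → .  [on edge]
    (0,10)@(1, 21): e=[114,0,-78] → .  [on edge]
  covered (3 px):
    . . . . . . . . X . .
    . . . . . . . . X . .
    . . . . . . . X . . .
    . . . . . . . . . . .
    . . . . . . . . . . .
    . . . . . . . . . . .
    . . . . . . . . . . .
    . . . . . . . . . . .
    . . . . . . . . . . .
    . . . . . . . . . . .
    . . . . . . . . . . .
    . . . . . . . . . . .
T2:
  2·area = 236  (B↔C swapped to make it positive)
  edge (6, 8)→(22, 2): d=(16,-6) top-left  bias=+0
  edge (22, 2)→(8, 22): d=(-14,20) right/bottom  bias=-1
  edge (8, 22)→(6, 8): d=(-2,-14) top-left  bias=+0
    (2,0)@(5, 1): e=[-118,354,0] → .  [on edge]
    (10,1)@(21, 3): e=[10,6,220] → X
    (7,2)@(15, 5): e=[6,98,132] → X
    (8,2)@(17, 5): e=[18,58,160] → X
    (9,2)@(19, 5): e=[30,18,188] → X
    (10,2)@(21, 5): e=[42,-22,216] → .
    (4,3)@(9, 7): e=[2,190,44] → X
    (5,3)@(11, 7): e=[14,150,72] → X
    (6,3)@(13, 7): e=[26,110,100] → X
    (9,3)@(19, 7): e=[62,-10,184] → .
    (3,4)@(7, 9): e=[22,202,12] → X
    (9,4)@(19, 9): e=[94,-38,180] → .
    (3,7)@(7, 15): e=[118,118,0] → X  [on edge]
  covered (30 px):
    . . . . . . . . . . .
    . . . . . . . . . . X
    . . . . . . . X X X .
    . . . . X X X X X . .
    . . . X X X X X X . .
    . . . X X X X X . . .
    . . . X X X X . . . .
    . . . X X X . . . . .
    . . . . X X . . . . .
    . . . . X . . . . . .
    . . . . . . . . . . .
    . . . . . . . . . . .

Answer: [[4,3],[6,6],[7,7],[8,9],[9,10],[10,11]]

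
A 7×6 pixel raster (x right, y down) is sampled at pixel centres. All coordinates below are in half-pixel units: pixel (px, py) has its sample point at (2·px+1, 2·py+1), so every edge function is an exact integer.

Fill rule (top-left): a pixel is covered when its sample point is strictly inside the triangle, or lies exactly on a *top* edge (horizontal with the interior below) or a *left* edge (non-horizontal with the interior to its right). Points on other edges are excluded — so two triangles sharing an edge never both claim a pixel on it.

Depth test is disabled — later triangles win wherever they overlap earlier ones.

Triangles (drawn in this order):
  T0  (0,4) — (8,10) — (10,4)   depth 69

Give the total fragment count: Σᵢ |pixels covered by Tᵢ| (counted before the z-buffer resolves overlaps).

T0:
  2·area = 60  (B↔C swapped to make it positive)
  edge (0, 4)→(10, 4): d=(10,0) top-left  bias=+0
  edge (10, 4)→(8, 10): d=(-2,6) right/bottom  bias=-1
  edge (8, 10)→(0, 4): d=(-8,-6) top-left  bias=+0
    (5,0)@(11, 1): e=[-30,0,90] → .  [on edge]
    (1,2)@(3, 5): e=[10,40,10] → X
    (2,2)@(5, 5): e=[10,28,22] → X
    (3,2)@(7, 5): e=[10,16,34] → X
    (4,2)@(9, 5): e=[10,4,46] → X
    (5,2)@(11, 5): e=[10,-8,58] → .
    (1,3)@(3, 7): e=[30,36,-6] → .
    (2,3)@(5, 7): e=[30,24,6] → X
    (4,3)@(9, 7): e=[30,0,30] → .  [on edge]
    (2,4)@(5, 9): e=[50,20,-10] → .
    (3,4)@(7, 9): e=[50,8,2] → X
    (4,4)@(9, 9): e=[50,-4,14] → .
  covered (7 px):
    . . . . . . .
    . . . . . . .
    . X X X X . .
    . . X X . . .
    . . . X . . .
    . . . . . . .

Final: 7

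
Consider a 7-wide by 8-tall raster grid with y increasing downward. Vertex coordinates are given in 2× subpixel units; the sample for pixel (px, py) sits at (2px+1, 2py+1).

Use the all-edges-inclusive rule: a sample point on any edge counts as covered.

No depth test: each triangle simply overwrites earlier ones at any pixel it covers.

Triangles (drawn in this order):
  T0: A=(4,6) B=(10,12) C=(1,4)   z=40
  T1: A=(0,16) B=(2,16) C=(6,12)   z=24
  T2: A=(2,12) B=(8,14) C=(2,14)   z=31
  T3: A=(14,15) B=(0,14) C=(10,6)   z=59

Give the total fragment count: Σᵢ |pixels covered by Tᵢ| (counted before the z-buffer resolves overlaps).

T0:
  2·area = 6
  edge (4, 6)→(10, 12): d=(6,6) inclusive
  edge (10, 12)→(1, 4): d=(-9,-8) inclusive
  edge (1, 4)→(4, 6): d=(3,2) inclusive
    (0,1)@(1, 3): e=[0,9,-3] → ·  [on edge]
    (1,2)@(3, 5): e=[0,7,-1] → ·  [on edge]
    (2,3)@(5, 7): e=[0,5,1] → #  [on edge]
    (3,3)@(7, 7): e=[-12,21,-3] → ·
    (2,4)@(5, 9): e=[12,-13,7] → ·
    (3,4)@(7, 9): e=[0,3,3] → #  [on edge]
    (4,4)@(9, 9): e=[-12,19,-1] → ·
    (3,5)@(7, 11): e=[12,-15,9] → ·
    (4,5)@(9, 11): e=[0,1,5] → #  [on edge]
    (5,5)@(11, 11): e=[-12,17,1] → ·
    (4,6)@(9, 13): e=[12,-17,11] → ·
    (5,6)@(11, 13): e=[0,-1,7] → ·  [on edge]
    (6,7)@(13, 15): e=[0,-3,9] → ·  [on edge]
  covered (3 px):
    · · · · · · ·
    · · · · · · ·
    · · · · · · ·
    · · # · · · ·
    · · · # · · ·
    · · · · # · ·
    · · · · · · ·
    · · · · · · ·
T1:
  2·area = 8  (B↔C swapped to make it positive)
  edge (0, 16)→(6, 12): d=(6,-4) inclusive
  edge (6, 12)→(2, 16): d=(-4,4) inclusive
  edge (2, 16)→(0, 16): d=(-2,0) inclusive
    (6,2)@(13, 5): e=[-14,0,22] → ·  [on edge]
    (5,3)@(11, 7): e=[-10,0,18] → ·  [on edge]
    (4,4)@(9, 9): e=[-6,0,14] → ·  [on edge]
    (3,5)@(7, 11): e=[-2,0,10] → ·  [on edge]
    (2,6)@(5, 13): e=[2,0,6] → #  [on edge]
    (3,6)@(7, 13): e=[10,-8,6] → ·
    (1,7)@(3, 15): e=[6,0,2] → #  [on edge]
    (2,7)@(5, 15): e=[14,-8,2] → ·
  covered (2 px):
    · · · · · · ·
    · · · · · · ·
    · · · · · · ·
    · · · · · · ·
    · · · · · · ·
    · · · · · · ·
    · · # · · · ·
    · # · · · · ·
T2:
  2·area = 12
  edge (2, 12)→(8, 14): d=(6,2) inclusive
  edge (8, 14)→(2, 14): d=(-6,0) inclusive
  edge (2, 14)→(2, 12): d=(0,-2) inclusive
    (1,6)@(3, 13): e=[4,6,2] → #
    (2,6)@(5, 13): e=[0,6,6] → #  [on edge]
    (3,6)@(7, 13): e=[-4,6,10] → ·
    (1,7)@(3, 15): e=[16,-6,2] → ·
    (2,7)@(5, 15): e=[12,-6,6] → ·
    (5,7)@(11, 15): e=[0,-6,18] → ·  [on edge]
  covered (2 px):
    · · · · · · ·
    · · · · · · ·
    · · · · · · ·
    · · · · · · ·
    · · · · · · ·
    · · · · · · ·
    · # # · · · ·
    · · · · · · ·
T3:
  2·area = 122
  edge (14, 15)→(0, 14): d=(-14,-1) inclusive
  edge (0, 14)→(10, 6): d=(10,-8) inclusive
  edge (10, 6)→(14, 15): d=(4,9) inclusive
    (4,3)@(9, 7): e=[107,2,13] → #
    (5,3)@(11, 7): e=[109,18,-5] → ·
    (3,4)@(7, 9): e=[77,6,39] → #
    (5,4)@(11, 9): e=[81,38,3] → #
    (6,4)@(13, 9): e=[83,54,-15] → ·
    (2,5)@(5, 11): e=[47,10,65] → #
    (6,5)@(13, 11): e=[55,74,-7] → ·
    (1,6)@(3, 13): e=[17,14,91] → #
    (6,6)@(13, 13): e=[27,94,1] → #
    (1,7)@(3, 15): e=[-11,34,99] → ·
    (2,7)@(5, 15): e=[-9,50,81] → ·
    (3,7)@(7, 15): e=[-7,66,63] → ·
  covered (14 px):
    · · · · · · ·
    · · · · · · ·
    · · · · · · ·
    · · · · # · ·
    · · · # # # ·
    · · # # # # ·
    · # # # # # #
    · · · · · · ·

Result: 21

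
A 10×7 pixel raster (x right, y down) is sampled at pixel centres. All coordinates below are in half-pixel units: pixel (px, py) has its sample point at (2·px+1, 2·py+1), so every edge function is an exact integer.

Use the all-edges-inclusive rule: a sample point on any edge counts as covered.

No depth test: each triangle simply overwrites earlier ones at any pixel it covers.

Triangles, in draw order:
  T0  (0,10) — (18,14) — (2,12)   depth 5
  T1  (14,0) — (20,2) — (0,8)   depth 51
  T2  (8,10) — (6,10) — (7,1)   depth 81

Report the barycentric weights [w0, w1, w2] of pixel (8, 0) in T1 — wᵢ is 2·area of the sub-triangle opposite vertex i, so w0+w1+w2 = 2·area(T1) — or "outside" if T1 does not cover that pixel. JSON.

T0:
  2·area = 28
  edge (0, 10)→(18, 14): d=(18,4) inclusive
  edge (18, 14)→(2, 12): d=(-16,-2) inclusive
  edge (2, 12)→(0, 10): d=(-2,-2) inclusive
    (0,5)@(1, 11): e=[14,14,0] → #  [on edge]
    (1,5)@(3, 11): e=[6,18,4] → #
    (2,5)@(5, 11): e=[-2,22,8] → ·
    (0,6)@(1, 13): e=[50,-18,-4] → ·
    (1,6)@(3, 13): e=[42,-14,0] → ·  [on edge]
    (5,6)@(11, 13): e=[10,2,16] → #
    (6,6)@(13, 13): e=[2,6,20] → #
    (7,6)@(15, 13): e=[-6,10,24] → ·
  covered (4 px):
    · · · · · · · · · ·
    · · · · · · · · · ·
    · · · · · · · · · ·
    · · · · · · · · · ·
    · · · · · · · · · ·
    # # · · · · · · · ·
    · · · · · # # · · ·
T1:
  2·area = 76
  edge (14, 0)→(20, 2): d=(6,2) inclusive
  edge (20, 2)→(0, 8): d=(-20,6) inclusive
  edge (0, 8)→(14, 0): d=(14,-8) inclusive
    (6,0)@(13, 1): e=[8,62,6] → #
    (7,0)@(15, 1): e=[4,50,22] → #
    (8,0)@(17, 1): e=[0,38,38] → #  [on edge]
    (9,0)@(19, 1): e=[-4,26,54] → ·
    (4,1)@(9, 3): e=[28,46,2] → #
    (5,1)@(11, 3): e=[24,34,18] → #
    (8,1)@(17, 3): e=[12,-2,66] → ·
    (3,2)@(7, 5): e=[44,18,14] → #
    (5,2)@(11, 5): e=[36,-6,46] → ·
    (6,2)@(13, 5): e=[32,-18,62] → ·
    (7,2)@(15, 5): e=[28,-30,78] → ·
    (1,3)@(3, 7): e=[64,2,10] → #
  covered (10 px):
    · · · · · · # # # ·
    · · · · # # # # · ·
    · · · # # · · · · ·
    · # · · · · · · · ·
    · · · · · · · · · ·
    · · · · · · · · · ·
    · · · · · · · · · ·
T2:
  2·area = 18
  edge (8, 10)→(6, 10): d=(-2,0) inclusive
  edge (6, 10)→(7, 1): d=(1,-9) inclusive
  edge (7, 1)→(8, 10): d=(1,9) inclusive
    (3,0)@(7, 1): e=[18,0,0] → #  [on edge]
    (4,0)@(9, 1): e=[18,18,-18] → ·
    (3,1)@(7, 3): e=[14,2,2] → #
    (4,1)@(9, 3): e=[14,20,-16] → ·
    (3,2)@(7, 5): e=[10,4,4] → #
    (4,2)@(9, 5): e=[10,22,-14] → ·
    (3,3)@(7, 7): e=[6,6,6] → #
    (4,3)@(9, 7): e=[6,24,-12] → ·
    (3,4)@(7, 9): e=[2,8,8] → #
    (4,4)@(9, 9): e=[2,26,-10] → ·
    (3,5)@(7, 11): e=[-2,10,10] → ·
  covered (5 px):
    · · · # · · · · · ·
    · · · # · · · · · ·
    · · · # · · · · · ·
    · · · # · · · · · ·
    · · · # · · · · · ·
    · · · · · · · · · ·
    · · · · · · · · · ·

Final: [38,38,0]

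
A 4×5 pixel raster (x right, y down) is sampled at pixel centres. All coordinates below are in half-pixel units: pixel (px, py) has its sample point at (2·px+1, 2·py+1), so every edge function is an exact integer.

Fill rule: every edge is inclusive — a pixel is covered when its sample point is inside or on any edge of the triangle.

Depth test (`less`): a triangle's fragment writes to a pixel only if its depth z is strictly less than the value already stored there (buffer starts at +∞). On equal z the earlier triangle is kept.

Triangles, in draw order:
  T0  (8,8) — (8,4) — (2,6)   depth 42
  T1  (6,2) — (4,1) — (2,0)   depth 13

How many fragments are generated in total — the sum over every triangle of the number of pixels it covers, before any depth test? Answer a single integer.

T0:
  2·area = 24  (B↔C swapped to make it positive)
  edge (8, 8)→(2, 6): d=(-6,-2) inclusive
  edge (2, 6)→(8, 4): d=(6,-2) inclusive
  edge (8, 4)→(8, 8): d=(0,4) inclusive
    (2,2)@(5, 5): e=[12,0,12] → X  [on edge]
    (3,2)@(7, 5): e=[16,4,4] → X
    (2,3)@(5, 7): e=[0,12,12] → X  [on edge]
    (2,4)@(5, 9): e=[-12,24,12] → .
    (3,4)@(7, 9): e=[-8,28,4] → .
  covered (4 px):
    . . . .
    . . . .
    . . X X
    . . X X
    . . . .
T1:
  degenerate (2·area = 0) — covers nothing

Answer: 4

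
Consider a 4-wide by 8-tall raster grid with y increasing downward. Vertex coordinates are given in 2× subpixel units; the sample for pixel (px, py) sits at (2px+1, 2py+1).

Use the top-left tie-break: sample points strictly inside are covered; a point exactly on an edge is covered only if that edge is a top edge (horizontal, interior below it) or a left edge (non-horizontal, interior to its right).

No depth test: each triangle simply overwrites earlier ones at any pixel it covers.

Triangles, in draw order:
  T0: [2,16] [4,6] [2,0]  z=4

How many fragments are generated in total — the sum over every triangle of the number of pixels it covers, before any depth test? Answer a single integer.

T0:
  2·area = 32  (B↔C swapped to make it positive)
  edge (2, 16)→(2, 0): d=(0,-16) top-left  bias=+0
  edge (2, 0)→(4, 6): d=(2,6) right/bottom  bias=-1
  edge (4, 6)→(2, 16): d=(-2,10) right/bottom  bias=-1
    (2,0)@(5, 1): e=[48,-16,0] → ·  [on edge]
    (1,1)@(3, 3): e=[16,0,16] → ·  [on edge]
    (1,2)@(3, 5): e=[16,4,12] → █
    (2,2)@(5, 5): e=[48,-8,-8] → ·
    (1,3)@(3, 7): e=[16,8,8] → █
    (2,3)@(5, 7): e=[48,-4,-12] → ·
    (1,4)@(3, 9): e=[16,12,4] → █
    (2,4)@(5, 9): e=[48,0,-16] → ·  [on edge]
    (1,5)@(3, 11): e=[16,16,0] → ·  [on edge]
    (3,7)@(7, 15): e=[80,0,-48] → ·  [on edge]
  covered (3 px):
    · · · ·
    · · · ·
    · █ · ·
    · █ · ·
    · █ · ·
    · · · ·
    · · · ·
    · · · ·

Final: 3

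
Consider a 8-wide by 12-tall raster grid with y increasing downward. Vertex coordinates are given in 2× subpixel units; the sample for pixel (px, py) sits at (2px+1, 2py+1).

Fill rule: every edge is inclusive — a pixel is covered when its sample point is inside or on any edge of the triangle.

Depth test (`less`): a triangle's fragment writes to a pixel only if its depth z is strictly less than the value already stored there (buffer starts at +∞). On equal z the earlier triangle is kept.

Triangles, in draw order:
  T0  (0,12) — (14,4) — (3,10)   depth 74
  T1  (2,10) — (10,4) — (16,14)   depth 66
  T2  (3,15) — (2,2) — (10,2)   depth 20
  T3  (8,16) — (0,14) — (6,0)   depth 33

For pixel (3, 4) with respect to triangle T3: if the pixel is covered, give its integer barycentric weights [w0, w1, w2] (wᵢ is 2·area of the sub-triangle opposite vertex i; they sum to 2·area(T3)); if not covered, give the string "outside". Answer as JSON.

T0:
  2·area = 4  (B↔C swapped to make it positive)
  edge (0, 12)→(3, 10): d=(3,-2) inclusive
  edge (3, 10)→(14, 4): d=(11,-6) inclusive
  edge (14, 4)→(0, 12): d=(-14,8) inclusive
    (2,4)@(5, 9): e=[1,1,2] → █
    (3,4)@(7, 9): e=[5,13,-14] → ·
    (2,5)@(5, 11): e=[7,23,-26] → ·
  covered (1 px):
    · · · · · · · ·
    · · · · · · · ·
    · · · · · · · ·
    · · · · · · · ·
    · · █ · · · · ·
    · · · · · · · ·
    · · · · · · · ·
    · · · · · · · ·
    · · · · · · · ·
    · · · · · · · ·
    · · · · · · · ·
    · · · · · · · ·
T1:
  2·area = 116
  edge (2, 10)→(10, 4): d=(8,-6) inclusive
  edge (10, 4)→(16, 14): d=(6,10) inclusive
  edge (16, 14)→(2, 10): d=(-14,-4) inclusive
    (4,2)@(9, 5): e=[2,16,98] → █
    (5,2)@(11, 5): e=[14,-4,106] → ·
    (3,3)@(7, 7): e=[6,48,62] → █
    (5,3)@(11, 7): e=[30,8,78] → █
    (6,3)@(13, 7): e=[42,-12,86] → ·
    (2,4)@(5, 9): e=[10,80,26] → █
    (6,4)@(13, 9): e=[58,0,58] → █  [on edge]
    (7,4)@(15, 9): e=[70,-20,66] → ·
    (2,5)@(5, 11): e=[26,92,-2] → ·
    (3,5)@(7, 11): e=[38,72,6] → █
    (7,5)@(15, 11): e=[86,-8,38] → ·
    (3,6)@(7, 13): e=[54,84,-22] → ·
  covered (15 px):
    · · · · · · · ·
    · · · · · · · ·
    · · · · █ · · ·
    · · · █ █ █ · ·
    · · █ █ █ █ █ ·
    · · · █ █ █ █ ·
    · · · · · · █ █
    · · · · · · · ·
    · · · · · · · ·
    · · · · · · · ·
    · · · · · · · ·
    · · · · · · · ·
T2:
  2·area = 104
  edge (3, 15)→(2, 2): d=(-1,-13) inclusive
  edge (2, 2)→(10, 2): d=(8,0) inclusive
  edge (10, 2)→(3, 15): d=(-7,13) inclusive
    (1,1)@(3, 3): e=[12,8,84] → █
    (2,1)@(5, 3): e=[38,8,58] → █
    (3,1)@(7, 3): e=[64,8,32] → █
    (4,1)@(9, 3): e=[90,8,6] → █
    (5,1)@(11, 3): e=[116,8,-20] → ·
    (1,2)@(3, 5): e=[10,24,70] → █
    (4,2)@(9, 5): e=[88,24,-8] → ·
    (1,3)@(3, 7): e=[8,40,56] → █
    (4,3)@(9, 7): e=[86,40,-22] → ·
    (1,4)@(3, 9): e=[6,56,42] → █
    (3,4)@(7, 9): e=[58,56,-10] → ·
    (1,5)@(3, 11): e=[4,72,28] → █
    (1,7)@(3, 15): e=[0,104,0] → █  [on edge]
  covered (16 px):
    · · · · · · · ·
    · █ █ █ █ · · ·
    · █ █ █ · · · ·
    · █ █ █ · · · ·
    · █ █ · · · · ·
    · █ █ · · · · ·
    · █ · · · · · ·
    · █ · · · · · ·
    · · · · · · · ·
    · · · · · · · ·
    · · · · · · · ·
    · · · · · · · ·
T3:
  2·area = 124
  edge (8, 16)→(0, 14): d=(-8,-2) inclusive
  edge (0, 14)→(6, 0): d=(6,-14) inclusive
  edge (6, 0)→(8, 16): d=(2,16) inclusive
    (2,1)@(5, 3): e=[98,4,22] → █
    (3,1)@(7, 3): e=[102,32,-10] → ·
    (2,2)@(5, 5): e=[82,16,26] → █
    (3,2)@(7, 5): e=[86,44,-6] → ·
    (1,3)@(3, 7): e=[62,0,62] → █  [on edge]
    (3,3)@(7, 7): e=[70,56,-2] → ·
    (1,4)@(3, 9): e=[46,12,66] → █
    (3,4)@(7, 9): e=[54,68,2] → █
    (4,4)@(9, 9): e=[58,96,-30] → ·
    (1,5)@(3, 11): e=[30,24,70] → █
    (4,5)@(9, 11): e=[42,108,-26] → ·
    (0,6)@(1, 13): e=[10,8,106] → █
  covered (16 px):
    · · · · · · · ·
    · · █ · · · · ·
    · · █ · · · · ·
    · █ █ · · · · ·
    · █ █ █ · · · ·
    · █ █ █ · · · ·
    █ █ █ █ · · · ·
    · · █ █ · · · ·
    · · · · · · · ·
    · · · · · · · ·
    · · · · · · · ·
    · · · · · · · ·

Answer: [68,2,54]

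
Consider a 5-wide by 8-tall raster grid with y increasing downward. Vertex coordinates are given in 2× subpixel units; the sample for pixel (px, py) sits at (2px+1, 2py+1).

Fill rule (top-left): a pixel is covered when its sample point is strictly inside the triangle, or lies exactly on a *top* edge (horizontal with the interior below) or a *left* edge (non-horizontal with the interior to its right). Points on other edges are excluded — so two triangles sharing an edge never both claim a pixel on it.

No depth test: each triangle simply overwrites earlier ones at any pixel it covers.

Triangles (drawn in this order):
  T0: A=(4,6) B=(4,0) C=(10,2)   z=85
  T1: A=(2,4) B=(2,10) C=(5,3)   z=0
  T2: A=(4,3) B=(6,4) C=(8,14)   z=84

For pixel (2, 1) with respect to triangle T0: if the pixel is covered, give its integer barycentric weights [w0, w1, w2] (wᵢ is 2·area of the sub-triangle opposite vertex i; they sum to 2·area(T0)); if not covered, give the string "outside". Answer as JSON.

T0:
  2·area = 36
  edge (4, 6)→(4, 0): d=(0,-6) top-left  bias=+0
  edge (4, 0)→(10, 2): d=(6,2) right/bottom  bias=-1
  edge (10, 2)→(4, 6): d=(-6,4) right/bottom  bias=-1
    (2,0)@(5, 1): e=[6,4,26] → #
    (3,0)@(7, 1): e=[18,0,18] → ·  [on edge]
    (2,1)@(5, 3): e=[6,16,14] → #
    (3,1)@(7, 3): e=[18,12,6] → #
    (4,1)@(9, 3): e=[30,8,-2] → ·
    (2,2)@(5, 5): e=[6,28,2] → #
    (3,2)@(7, 5): e=[18,24,-6] → ·
    (2,3)@(5, 7): e=[6,40,-10] → ·
  covered (4 px):
    · · # · ·
    · · # # ·
    · · # · ·
    · · · · ·
    · · · · ·
    · · · · ·
    · · · · ·
    · · · · ·
T1:
  2·area = 18  (B↔C swapped to make it positive)
  edge (2, 4)→(5, 3): d=(3,-1) top-left  bias=+0
  edge (5, 3)→(2, 10): d=(-3,7) right/bottom  bias=-1
  edge (2, 10)→(2, 4): d=(0,-6) top-left  bias=+0
    (2,1)@(5, 3): e=[0,0,18] → ·  [on edge]
    (1,2)@(3, 5): e=[4,8,6] → #
    (2,2)@(5, 5): e=[6,-6,18] → ·
    (1,3)@(3, 7): e=[10,2,6] → #
    (2,3)@(5, 7): e=[12,-12,18] → ·
    (1,4)@(3, 9): e=[16,-4,6] → ·
  covered (2 px):
    · · · · ·
    · · · · ·
    · # · · ·
    · # · · ·
    · · · · ·
    · · · · ·
    · · · · ·
    · · · · ·
T2:
  2·area = 18
  edge (4, 3)→(6, 4): d=(2,1) right/bottom  bias=-1
  edge (6, 4)→(8, 14): d=(2,10) right/bottom  bias=-1
  edge (8, 14)→(4, 3): d=(-4,-11) top-left  bias=+0
    (2,2)@(5, 5): e=[3,12,3] → #
    (3,2)@(7, 5): e=[1,-8,25] → ·
    (2,3)@(5, 7): e=[7,16,-5] → ·
    (3,4)@(7, 9): e=[9,0,9] → ·  [on edge]
    (3,5)@(7, 11): e=[13,4,1] → #
    (4,5)@(9, 11): e=[11,-16,23] → ·
    (3,6)@(7, 13): e=[17,8,-7] → ·
  covered (2 px):
    · · · · ·
    · · · · ·
    · · # · ·
    · · · · ·
    · · · · ·
    · · · # ·
    · · · · ·
    · · · · ·

Final: [16,14,6]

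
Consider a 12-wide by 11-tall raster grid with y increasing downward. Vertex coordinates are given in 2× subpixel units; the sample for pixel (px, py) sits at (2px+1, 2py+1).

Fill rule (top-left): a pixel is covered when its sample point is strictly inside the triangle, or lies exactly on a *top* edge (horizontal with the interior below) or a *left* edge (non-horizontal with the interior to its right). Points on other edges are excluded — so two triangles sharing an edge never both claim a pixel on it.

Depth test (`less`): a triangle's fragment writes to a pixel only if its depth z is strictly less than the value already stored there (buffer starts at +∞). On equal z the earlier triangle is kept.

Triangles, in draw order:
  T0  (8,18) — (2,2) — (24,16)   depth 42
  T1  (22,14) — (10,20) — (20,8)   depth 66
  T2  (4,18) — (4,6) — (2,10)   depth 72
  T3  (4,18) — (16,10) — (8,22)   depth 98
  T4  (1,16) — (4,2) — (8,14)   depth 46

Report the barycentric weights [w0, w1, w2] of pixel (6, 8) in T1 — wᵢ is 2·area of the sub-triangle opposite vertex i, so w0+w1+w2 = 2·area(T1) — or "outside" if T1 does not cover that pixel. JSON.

T0:
  2·area = 268
  edge (8, 18)→(2, 2): d=(-6,-16) top-left  bias=+0
  edge (2, 2)→(24, 16): d=(22,14) right/bottom  bias=-1
  edge (24, 16)→(8, 18): d=(-16,2) right/bottom  bias=-1
    (1,1)@(3, 3): e=[10,8,250] → X
    (2,1)@(5, 3): e=[42,-20,246] → .
    (1,2)@(3, 5): e=[-2,52,218] → .
    (2,2)@(5, 5): e=[30,24,214] → X
    (3,2)@(7, 5): e=[62,-4,210] → .
    (2,3)@(5, 7): e=[18,68,182] → X
    (3,3)@(7, 7): e=[50,40,178] → X
    (4,3)@(9, 7): e=[82,12,174] → X
    (5,3)@(11, 7): e=[114,-16,170] → .
    (2,4)@(5, 9): e=[6,112,150] → X
    (5,4)@(11, 9): e=[102,28,138] → X
    (6,4)@(13, 9): e=[134,0,134] → .  [on edge]
  covered (33 px):
    . . . . . . . . . . . .
    . X . . . . . . . . . .
    . . X . . . . . . . . .
    . . X X X . . . . . . .
    . . X X X X . . . . . .
    . . . X X X X X . . . .
    . . . X X X X X X X . .
    . . . X X X X X X X X .
    . . . . X X X X . . . .
    . . . . . . . . . . . .
    . . . . . . . . . . . .
T1:
  2·area = 84
  edge (22, 14)→(10, 20): d=(-12,6) right/bottom  bias=-1
  edge (10, 20)→(20, 8): d=(10,-12) top-left  bias=+0
  edge (20, 8)→(22, 14): d=(2,6) right/bottom  bias=-1
    (9,2)@(19, 5): e=[126,-42,0] → .  [on edge]
    (9,5)@(19, 11): e=[54,18,12] → X
    (10,5)@(21, 11): e=[42,42,0] → .  [on edge]
    (8,6)@(17, 13): e=[42,14,28] → X
    (10,6)@(21, 13): e=[18,62,4] → X
    (11,6)@(23, 13): e=[6,86,-8] → .
    (7,7)@(15, 15): e=[30,10,44] → X
    (10,7)@(21, 15): e=[-6,82,8] → .
    (6,8)@(13, 17): e=[18,6,60] → X
    (8,8)@(17, 17): e=[-6,54,36] → .
    (9,8)@(19, 17): e=[-18,78,24] → .
    (11,8)@(23, 17): e=[-42,126,0] → .  [on edge]
  covered (10 px):
    . . . . . . . . . . . .
    . . . . . . . . . . . .
    . . . . . . . . . . . .
    . . . . . . . . . . . .
    . . . . . . . . . . . .
    . . . . . . . . . X . .
    . . . . . . . . X X X .
    . . . . . . . X X X . .
    . . . . . . X X . . . .
    . . . . . X . . . . . .
    . . . . . . . . . . . .
T2:
  2·area = 24  (B↔C swapped to make it positive)
  edge (4, 18)→(2, 10): d=(-2,-8) top-left  bias=+0
  edge (2, 10)→(4, 6): d=(2,-4) top-left  bias=+0
  edge (4, 6)→(4, 18): d=(0,12) right/bottom  bias=-1
    (1,4)@(3, 9): e=[10,2,12] → X
    (2,4)@(5, 9): e=[26,10,-12] → .
    (1,5)@(3, 11): e=[6,6,12] → X
    (2,5)@(5, 11): e=[22,14,-12] → .
    (1,6)@(3, 13): e=[2,10,12] → X
    (2,6)@(5, 13): e=[18,18,-12] → .
    (1,7)@(3, 15): e=[-2,14,12] → .
  covered (3 px):
    . . . . . . . . . . . .
    . . . . . . . . . . . .
    . . . . . . . . . . . .
    . . . . . . . . . . . .
    . X . . . . . . . . . .
    . X . . . . . . . . . .
    . X . . . . . . . . . .
    . . . . . . . . . . . .
    . . . . . . . . . . . .
    . . . . . . . . . . . .
    . . . . . . . . . . . .
T3:
  2·area = 80
  edge (4, 18)→(16, 10): d=(12,-8) top-left  bias=+0
  edge (16, 10)→(8, 22): d=(-8,12) right/bottom  bias=-1
  edge (8, 22)→(4, 18): d=(-4,-4) top-left  bias=+0
    (7,5)@(15, 11): e=[4,4,72] → X
    (8,5)@(17, 11): e=[20,-20,80] → .
    (6,6)@(13, 13): e=[12,12,56] → X
    (7,6)@(15, 13): e=[28,-12,64] → .
    (0,7)@(1, 15): e=[-60,140,0] → .  [on edge]
    (4,7)@(9, 15): e=[4,44,32] → X
    (5,7)@(11, 15): e=[20,20,40] → X
    (6,7)@(13, 15): e=[36,-4,48] → .
    (1,8)@(3, 17): e=[-20,100,0] → .  [on edge]
    (3,8)@(7, 17): e=[12,52,16] → X
    (6,8)@(13, 17): e=[60,-20,40] → .
    (2,9)@(5, 19): e=[20,60,0] → X  [on edge]
    (3,10)@(7, 21): e=[60,20,0] → X  [on edge]
  covered (11 px):
    . . . . . . . . . . . .
    . . . . . . . . . . . .
    . . . . . . . . . . . .
    . . . . . . . . . . . .
    . . . . . . . . . . . .
    . . . . . . . X . . . .
    . . . . . . X . . . . .
    . . . . X X . . . . . .
    . . . X X X . . . . . .
    . . X X X . . . . . . .
    . . . X . . . . . . . .
T4:
  2·area = 92
  edge (1, 16)→(4, 2): d=(3,-14) top-left  bias=+0
  edge (4, 2)→(8, 14): d=(4,12) right/bottom  bias=-1
  edge (8, 14)→(1, 16): d=(-7,2) right/bottom  bias=-1
    (2,2)@(5, 5): e=[23,0,69] → .  [on edge]
    (1,3)@(3, 7): e=[1,32,59] → X
    (2,3)@(5, 7): e=[29,8,55] → X
    (3,3)@(7, 7): e=[57,-16,51] → .
    (1,4)@(3, 9): e=[7,40,45] → X
    (3,4)@(7, 9): e=[63,-8,37] → .
    (1,5)@(3, 11): e=[13,48,31] → X
    (3,5)@(7, 11): e=[69,0,23] → .  [on edge]
    (1,6)@(3, 13): e=[19,56,17] → X
    (3,6)@(7, 13): e=[75,8,9] → X
    (4,6)@(9, 13): e=[103,-16,5] → .
    (1,7)@(3, 15): e=[25,64,3] → X
    (4,8)@(9, 17): e=[115,0,-23] → .  [on edge]
  covered (10 px):
    . . . . . . . . . . . .
    . . . . . . . . . . . .
    . . . . . . . . . . . .
    . X X . . . . . . . . .
    . X X . . . . . . . . .
    . X X . . . . . . . . .
    . X X X . . . . . . . .
    . X . . . . . . . . . .
    . . . . . . . . . . . .
    . . . . . . . . . . . .
    . . . . . . . . . . . .

Final: [6,60,18]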